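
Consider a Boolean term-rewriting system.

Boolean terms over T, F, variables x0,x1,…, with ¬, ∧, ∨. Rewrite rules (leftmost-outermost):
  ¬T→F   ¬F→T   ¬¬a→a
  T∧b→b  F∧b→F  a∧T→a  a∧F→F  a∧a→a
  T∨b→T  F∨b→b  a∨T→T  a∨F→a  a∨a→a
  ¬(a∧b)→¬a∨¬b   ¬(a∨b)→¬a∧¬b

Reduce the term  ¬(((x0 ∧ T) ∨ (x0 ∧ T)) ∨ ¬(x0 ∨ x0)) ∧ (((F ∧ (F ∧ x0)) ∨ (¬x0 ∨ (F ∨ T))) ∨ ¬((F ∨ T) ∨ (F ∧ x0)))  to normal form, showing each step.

  start: ¬(((x0 ∧ T) ∨ (x0 ∧ T)) ∨ ¬(x0 ∨ x0)) ∧ (((F ∧ (F ∧ x0)) ∨ (¬x0 ∨ (F ∨ T))) ∨ ¬((F ∨ T) ∨ (F ∧ x0)))
  step 1: (¬((x0 ∧ T) ∨ (x0 ∧ T)) ∧ ¬¬(x0 ∨ x0)) ∧ (((F ∧ (F ∧ x0)) ∨ (¬x0 ∨ (F ∨ T))) ∨ ¬((F ∨ T) ∨ (F ∧ x0)))
  step 2: ((¬(x0 ∧ T) ∧ ¬(x0 ∧ T)) ∧ ¬¬(x0 ∨ x0)) ∧ (((F ∧ (F ∧ x0)) ∨ (¬x0 ∨ (F ∨ T))) ∨ ¬((F ∨ T) ∨ (F ∧ x0)))
  step 3: (¬(x0 ∧ T) ∧ ¬¬(x0 ∨ x0)) ∧ (((F ∧ (F ∧ x0)) ∨ (¬x0 ∨ (F ∨ T))) ∨ ¬((F ∨ T) ∨ (F ∧ x0)))
  step 4: ((¬x0 ∨ ¬T) ∧ ¬¬(x0 ∨ x0)) ∧ (((F ∧ (F ∧ x0)) ∨ (¬x0 ∨ (F ∨ T))) ∨ ¬((F ∨ T) ∨ (F ∧ x0)))
  step 5: ((¬x0 ∨ F) ∧ ¬¬(x0 ∨ x0)) ∧ (((F ∧ (F ∧ x0)) ∨ (¬x0 ∨ (F ∨ T))) ∨ ¬((F ∨ T) ∨ (F ∧ x0)))
  step 6: (¬x0 ∧ ¬¬(x0 ∨ x0)) ∧ (((F ∧ (F ∧ x0)) ∨ (¬x0 ∨ (F ∨ T))) ∨ ¬((F ∨ T) ∨ (F ∧ x0)))
  step 7: (¬x0 ∧ (x0 ∨ x0)) ∧ (((F ∧ (F ∧ x0)) ∨ (¬x0 ∨ (F ∨ T))) ∨ ¬((F ∨ T) ∨ (F ∧ x0)))
  step 8: (¬x0 ∧ x0) ∧ (((F ∧ (F ∧ x0)) ∨ (¬x0 ∨ (F ∨ T))) ∨ ¬((F ∨ T) ∨ (F ∧ x0)))
  step 9: (¬x0 ∧ x0) ∧ ((F ∨ (¬x0 ∨ (F ∨ T))) ∨ ¬((F ∨ T) ∨ (F ∧ x0)))
  step 10: (¬x0 ∧ x0) ∧ ((¬x0 ∨ (F ∨ T)) ∨ ¬((F ∨ T) ∨ (F ∧ x0)))
  step 11: (¬x0 ∧ x0) ∧ ((¬x0 ∨ T) ∨ ¬((F ∨ T) ∨ (F ∧ x0)))
  step 12: (¬x0 ∧ x0) ∧ (T ∨ ¬((F ∨ T) ∨ (F ∧ x0)))
  step 13: (¬x0 ∧ x0) ∧ T
  step 14: ¬x0 ∧ x0

Answer: normal form = ¬x0 ∧ x0  (in 14 steps)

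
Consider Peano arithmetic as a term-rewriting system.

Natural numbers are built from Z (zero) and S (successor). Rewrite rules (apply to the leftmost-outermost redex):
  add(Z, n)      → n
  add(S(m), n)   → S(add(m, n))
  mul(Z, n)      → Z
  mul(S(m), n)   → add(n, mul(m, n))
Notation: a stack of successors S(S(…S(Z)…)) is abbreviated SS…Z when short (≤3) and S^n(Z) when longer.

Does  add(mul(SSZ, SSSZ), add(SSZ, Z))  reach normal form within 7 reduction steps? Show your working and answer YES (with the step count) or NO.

  start: add(mul(SSZ, SSSZ), add(SSZ, Z))
  step 1: add(add(SSSZ, mul(SZ, SSSZ)), add(SSZ, Z))
  step 2: add(S(add(SSZ, mul(SZ, SSSZ))), add(SSZ, Z))
  step 3: S(add(add(SSZ, mul(SZ, SSSZ)), add(SSZ, Z)))
  step 4: S(add(S(add(SZ, mul(SZ, SSSZ))), add(SSZ, Z)))
  step 5: S(S(add(add(SZ, mul(SZ, SSSZ)), add(SSZ, Z))))
  step 6: S(S(add(S(add(Z, mul(SZ, SSSZ))), add(SSZ, Z))))
  step 7: S(S(S(add(add(Z, mul(SZ, SSSZ)), add(SSZ, Z)))))

Answer: NO — after 7 steps the term is S(S(S(add(add(Z, mul(SZ, SSSZ)), add(SSZ, Z))))), not yet normal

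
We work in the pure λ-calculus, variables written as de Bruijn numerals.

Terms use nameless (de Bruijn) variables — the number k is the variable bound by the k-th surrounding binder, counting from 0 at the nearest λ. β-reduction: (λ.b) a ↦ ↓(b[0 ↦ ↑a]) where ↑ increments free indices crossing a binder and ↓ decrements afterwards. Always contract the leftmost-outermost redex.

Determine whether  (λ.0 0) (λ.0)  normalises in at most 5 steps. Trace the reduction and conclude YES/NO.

  start: (λ.0 0) (λ.0)
  →1  (λ.0) (λ.0)
  →2  λ.0

Answer: YES — reaches normal form λ.0 in 2 ≤ 5 steps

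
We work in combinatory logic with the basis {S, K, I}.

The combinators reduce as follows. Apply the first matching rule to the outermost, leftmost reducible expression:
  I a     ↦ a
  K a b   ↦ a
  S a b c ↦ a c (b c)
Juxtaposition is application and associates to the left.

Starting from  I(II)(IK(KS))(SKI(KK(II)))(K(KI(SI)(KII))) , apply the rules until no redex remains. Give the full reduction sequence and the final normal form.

  start: I(II)(IK(KS))(SKI(KK(II)))(K(KI(SI)(KII)))
  step 1: II(IK(KS))(SKI(KK(II)))(K(KI(SI)(KII)))
  step 2: I(IK(KS))(SKI(KK(II)))(K(KI(SI)(KII)))
  step 3: IK(KS)(SKI(KK(II)))(K(KI(SI)(KII)))
  step 4: K(KS)(SKI(KK(II)))(K(KI(SI)(KII)))
  step 5: KS(K(KI(SI)(KII)))
  step 6: S

Answer: normal form = S  (in 6 steps)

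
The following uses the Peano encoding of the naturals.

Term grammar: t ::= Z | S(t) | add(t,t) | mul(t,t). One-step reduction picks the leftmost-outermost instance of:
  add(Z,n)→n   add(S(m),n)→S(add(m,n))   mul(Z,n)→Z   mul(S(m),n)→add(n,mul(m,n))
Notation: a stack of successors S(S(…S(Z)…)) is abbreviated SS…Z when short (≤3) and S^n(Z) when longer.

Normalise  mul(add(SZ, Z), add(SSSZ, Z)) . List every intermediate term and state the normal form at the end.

  start: mul(add(SZ, Z), add(SSSZ, Z))
  →1  mul(S(add(Z, Z)), add(SSSZ, Z))
  →2  add(add(SSSZ, Z), mul(add(Z, Z), add(SSSZ, Z)))
  →3  add(S(add(SSZ, Z)), mul(add(Z, Z), add(SSSZ, Z)))
  →4  S(add(add(SSZ, Z), mul(add(Z, Z), add(SSSZ, Z))))
  →5  S(add(S(add(SZ, Z)), mul(add(Z, Z), add(SSSZ, Z))))
  →6  S(S(add(add(SZ, Z), mul(add(Z, Z), add(SSSZ, Z)))))
  →7  S(S(add(S(add(Z, Z)), mul(add(Z, Z), add(SSSZ, Z)))))
  →8  S(S(S(add(add(Z, Z), mul(add(Z, Z), add(SSSZ, Z))))))
  →9  S(S(S(add(Z, mul(add(Z, Z), add(SSSZ, Z))))))
  →10  S(S(S(mul(add(Z, Z), add(SSSZ, Z)))))
  →11  S(S(S(mul(Z, add(SSSZ, Z)))))
  →12  SSSZ

Answer: normal form = SSSZ  (in 12 steps)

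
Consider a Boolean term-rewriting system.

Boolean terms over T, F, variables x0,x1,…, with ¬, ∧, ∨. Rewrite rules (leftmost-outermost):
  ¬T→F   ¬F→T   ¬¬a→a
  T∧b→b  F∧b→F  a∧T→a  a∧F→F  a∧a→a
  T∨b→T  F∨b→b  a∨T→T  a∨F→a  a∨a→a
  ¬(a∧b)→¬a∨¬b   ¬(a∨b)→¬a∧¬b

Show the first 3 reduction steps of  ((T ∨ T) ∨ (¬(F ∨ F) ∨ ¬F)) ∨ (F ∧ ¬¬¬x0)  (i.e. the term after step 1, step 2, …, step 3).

  start: ((T ∨ T) ∨ (¬(F ∨ F) ∨ ¬F)) ∨ (F ∧ ¬¬¬x0)
  [1] (T ∨ (¬(F ∨ F) ∨ ¬F)) ∨ (F ∧ ¬¬¬x0)
  [2] T ∨ (F ∧ ¬¬¬x0)
  [3] T

Answer: after 3 steps: T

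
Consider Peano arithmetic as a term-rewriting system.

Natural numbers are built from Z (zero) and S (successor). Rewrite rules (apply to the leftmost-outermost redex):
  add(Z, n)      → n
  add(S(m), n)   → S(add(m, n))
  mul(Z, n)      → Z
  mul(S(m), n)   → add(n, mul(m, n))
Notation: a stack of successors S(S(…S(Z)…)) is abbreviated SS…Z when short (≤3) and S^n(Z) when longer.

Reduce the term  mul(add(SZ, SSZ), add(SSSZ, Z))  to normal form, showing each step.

Answer: normal form = S^9(Z)  (in 30 steps)

Derivation:
  start: mul(add(SZ, SSZ), add(SSSZ, Z))
  step 1: mul(S(add(Z, SSZ)), add(SSSZ, Z))
  step 2: add(add(SSSZ, Z), mul(add(Z, SSZ), add(SSSZ, Z)))
  step 3: add(S(add(SSZ, Z)), mul(add(Z, SSZ), add(SSSZ, Z)))
  step 4: S(add(add(SSZ, Z), mul(add(Z, SSZ), add(SSSZ, Z))))
  step 5: S(add(S(add(SZ, Z)), mul(add(Z, SSZ), add(SSSZ, Z))))
  step 6: S(S(add(add(SZ, Z), mul(add(Z, SSZ), add(SSSZ, Z)))))
  step 7: S(S(add(S(add(Z, Z)), mul(add(Z, SSZ), add(SSSZ, Z)))))
  step 8: S(S(S(add(add(Z, Z), mul(add(Z, SSZ), add(SSSZ, Z))))))
  step 9: S(S(S(add(Z, mul(add(Z, SSZ), add(SSSZ, Z))))))
  step 10: S(S(S(mul(add(Z, SSZ), add(SSSZ, Z)))))
  step 11: S(S(S(mul(SSZ, add(SSSZ, Z)))))
  step 12: S(S(S(add(add(SSSZ, Z), mul(SZ, add(SSSZ, Z))))))
  step 13: S(S(S(add(S(add(SSZ, Z)), mul(SZ, add(SSSZ, Z))))))
  step 14: S(S(S(S(add(add(SSZ, Z), mul(SZ, add(SSSZ, Z)))))))
  step 15: S(S(S(S(add(S(add(SZ, Z)), mul(SZ, add(SSSZ, Z)))))))
  step 16: S(S(S(S(S(add(add(SZ, Z), mul(SZ, add(SSSZ, Z))))))))
  step 17: S(S(S(S(S(add(S(add(Z, Z)), mul(SZ, add(SSSZ, Z))))))))
  step 18: S(S(S(S(S(S(add(add(Z, Z), mul(SZ, add(SSSZ, Z)))))))))
  step 19: S(S(S(S(S(S(add(Z, mul(SZ, add(SSSZ, Z)))))))))
  step 20: S(S(S(S(S(S(mul(SZ, add(SSSZ, Z))))))))
  step 21: S(S(S(S(S(S(add(add(SSSZ, Z), mul(Z, add(SSSZ, Z)))))))))
  step 22: S(S(S(S(S(S(add(S(add(SSZ, Z)), mul(Z, add(SSSZ, Z)))))))))
  step 23: S(S(S(S(S(S(S(add(add(SSZ, Z), mul(Z, add(SSSZ, Z))))))))))
  step 24: S(S(S(S(S(S(S(add(S(add(SZ, Z)), mul(Z, add(SSSZ, Z))))))))))
  step 25: S(S(S(S(S(S(S(S(add(add(SZ, Z), mul(Z, add(SSSZ, Z)))))))))))
  step 26: S(S(S(S(S(S(S(S(add(S(add(Z, Z)), mul(Z, add(SSSZ, Z)))))))))))
  step 27: S(S(S(S(S(S(S(S(S(add(add(Z, Z), mul(Z, add(SSSZ, Z))))))))))))
  step 28: S(S(S(S(S(S(S(S(S(add(Z, mul(Z, add(SSSZ, Z))))))))))))
  step 29: S(S(S(S(S(S(S(S(S(mul(Z, add(SSSZ, Z)))))))))))
  step 30: S^9(Z)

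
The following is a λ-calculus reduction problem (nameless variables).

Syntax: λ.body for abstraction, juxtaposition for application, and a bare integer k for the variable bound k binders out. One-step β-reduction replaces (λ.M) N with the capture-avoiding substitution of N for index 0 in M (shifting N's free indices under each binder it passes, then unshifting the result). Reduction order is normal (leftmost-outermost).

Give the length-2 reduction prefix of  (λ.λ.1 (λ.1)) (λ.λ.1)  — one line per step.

Answer: after 2 steps: λ.λ.λ.2

Reduction:
  start: (λ.λ.1 (λ.1)) (λ.λ.1)
  →1  λ.(λ.λ.1) (λ.1)
  →2  λ.λ.λ.2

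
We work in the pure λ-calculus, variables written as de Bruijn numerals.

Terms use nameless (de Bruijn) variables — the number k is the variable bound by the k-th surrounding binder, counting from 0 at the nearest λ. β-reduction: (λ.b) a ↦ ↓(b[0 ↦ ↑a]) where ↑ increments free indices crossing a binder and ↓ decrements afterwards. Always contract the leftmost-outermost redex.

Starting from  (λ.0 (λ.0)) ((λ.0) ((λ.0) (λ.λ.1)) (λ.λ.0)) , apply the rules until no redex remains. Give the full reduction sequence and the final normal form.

Answer: normal form = λ.λ.0  (in 5 steps)

Reduction:
  start: (λ.0 (λ.0)) ((λ.0) ((λ.0) (λ.λ.1)) (λ.λ.0))
  [1] (λ.0) ((λ.0) (λ.λ.1)) (λ.λ.0) (λ.0)
  [2] (λ.0) (λ.λ.1) (λ.λ.0) (λ.0)
  [3] (λ.λ.1) (λ.λ.0) (λ.0)
  [4] (λ.λ.λ.0) (λ.0)
  [5] λ.λ.0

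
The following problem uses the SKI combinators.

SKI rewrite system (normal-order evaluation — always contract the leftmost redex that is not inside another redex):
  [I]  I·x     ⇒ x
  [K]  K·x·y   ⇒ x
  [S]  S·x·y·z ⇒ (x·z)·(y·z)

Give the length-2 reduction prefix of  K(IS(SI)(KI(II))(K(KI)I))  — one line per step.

Answer: after 2 steps: K(SI(K(KI)I)(KI(II)(K(KI)I)))

Reduction:
  start: K(IS(SI)(KI(II))(K(KI)I))
  step 1: K(S(SI)(KI(II))(K(KI)I))
  step 2: K(SI(K(KI)I)(KI(II)(K(KI)I)))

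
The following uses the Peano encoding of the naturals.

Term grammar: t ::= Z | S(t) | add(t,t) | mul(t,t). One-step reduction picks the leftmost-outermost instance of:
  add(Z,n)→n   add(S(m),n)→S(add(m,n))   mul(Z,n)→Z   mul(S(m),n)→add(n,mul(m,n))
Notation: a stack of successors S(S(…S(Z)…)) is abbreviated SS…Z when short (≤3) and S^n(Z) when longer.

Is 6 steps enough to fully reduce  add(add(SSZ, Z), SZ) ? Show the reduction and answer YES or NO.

  start: add(add(SSZ, Z), SZ)
  [1] add(S(add(SZ, Z)), SZ)
  [2] S(add(add(SZ, Z), SZ))
  [3] S(add(S(add(Z, Z)), SZ))
  [4] S(S(add(add(Z, Z), SZ)))
  [5] S(S(add(Z, SZ)))
  [6] SSSZ

Answer: YES — reaches normal form SSSZ in 6 ≤ 6 steps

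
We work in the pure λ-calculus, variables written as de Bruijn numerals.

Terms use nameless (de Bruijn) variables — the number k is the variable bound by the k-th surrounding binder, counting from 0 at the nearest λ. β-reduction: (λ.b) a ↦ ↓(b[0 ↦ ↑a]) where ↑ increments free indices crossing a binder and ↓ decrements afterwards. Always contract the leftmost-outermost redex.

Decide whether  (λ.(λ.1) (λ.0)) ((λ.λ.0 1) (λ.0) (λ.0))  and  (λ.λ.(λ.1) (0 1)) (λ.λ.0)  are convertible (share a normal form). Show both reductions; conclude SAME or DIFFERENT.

Answer: SAME — A ⇓ λ.0, B ⇓ λ.0

Reduction:
Term A:
  start: (λ.(λ.1) (λ.0)) ((λ.λ.0 1) (λ.0) (λ.0))
  →1  (λ.(λ.λ.0 1) (λ.0) (λ.0)) (λ.0)
  →2  (λ.λ.0 1) (λ.0) (λ.0)
  →3  (λ.0 (λ.0)) (λ.0)
  →4  (λ.0) (λ.0)
  →5  λ.0

Term B:
  start: (λ.λ.(λ.1) (0 1)) (λ.λ.0)
  →1  λ.(λ.1) (0 (λ.λ.0))
  →2  λ.0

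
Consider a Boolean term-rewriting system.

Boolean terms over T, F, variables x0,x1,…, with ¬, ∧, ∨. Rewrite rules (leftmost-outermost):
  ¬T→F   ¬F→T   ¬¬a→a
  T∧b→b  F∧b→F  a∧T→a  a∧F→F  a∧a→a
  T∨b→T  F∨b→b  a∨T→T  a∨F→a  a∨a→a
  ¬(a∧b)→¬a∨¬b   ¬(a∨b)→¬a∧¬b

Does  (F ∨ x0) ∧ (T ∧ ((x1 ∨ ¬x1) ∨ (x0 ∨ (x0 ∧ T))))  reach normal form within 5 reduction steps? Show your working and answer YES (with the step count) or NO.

  start: (F ∨ x0) ∧ (T ∧ ((x1 ∨ ¬x1) ∨ (x0 ∨ (x0 ∧ T))))
  →1  x0 ∧ (T ∧ ((x1 ∨ ¬x1) ∨ (x0 ∨ (x0 ∧ T))))
  →2  x0 ∧ ((x1 ∨ ¬x1) ∨ (x0 ∨ (x0 ∧ T)))
  →3  x0 ∧ ((x1 ∨ ¬x1) ∨ (x0 ∨ x0))
  →4  x0 ∧ ((x1 ∨ ¬x1) ∨ x0)

Answer: YES — reaches normal form x0 ∧ ((x1 ∨ ¬x1) ∨ x0) in 4 ≤ 5 steps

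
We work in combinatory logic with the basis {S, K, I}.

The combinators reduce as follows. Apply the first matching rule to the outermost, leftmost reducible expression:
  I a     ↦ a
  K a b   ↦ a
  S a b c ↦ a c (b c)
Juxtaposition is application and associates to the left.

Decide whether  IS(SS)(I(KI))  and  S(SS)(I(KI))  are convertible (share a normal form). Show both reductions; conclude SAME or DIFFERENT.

Term A:
  start: IS(SS)(I(KI))
  step 1: S(SS)(I(KI))
  step 2: S(SS)(KI)

Term B:
  start: S(SS)(I(KI))
  step 1: S(SS)(KI)

Answer: SAME — A ⇓ S(SS)(KI), B ⇓ S(SS)(KI)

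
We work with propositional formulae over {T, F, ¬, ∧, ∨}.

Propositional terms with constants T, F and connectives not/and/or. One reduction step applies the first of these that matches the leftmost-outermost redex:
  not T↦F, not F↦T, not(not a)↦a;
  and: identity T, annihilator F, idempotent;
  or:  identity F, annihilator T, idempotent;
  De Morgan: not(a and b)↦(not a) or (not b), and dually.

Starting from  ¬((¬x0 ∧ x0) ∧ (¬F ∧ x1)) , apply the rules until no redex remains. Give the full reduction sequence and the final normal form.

  start: ¬((¬x0 ∧ x0) ∧ (¬F ∧ x1))
  [1] ¬(¬x0 ∧ x0) ∨ ¬(¬F ∧ x1)
  [2] (¬¬x0 ∨ ¬x0) ∨ ¬(¬F ∧ x1)
  [3] (x0 ∨ ¬x0) ∨ ¬(¬F ∧ x1)
  [4] (x0 ∨ ¬x0) ∨ (¬¬F ∨ ¬x1)
  [5] (x0 ∨ ¬x0) ∨ (F ∨ ¬x1)
  [6] (x0 ∨ ¬x0) ∨ ¬x1

Answer: normal form = (x0 ∨ ¬x0) ∨ ¬x1  (in 6 steps)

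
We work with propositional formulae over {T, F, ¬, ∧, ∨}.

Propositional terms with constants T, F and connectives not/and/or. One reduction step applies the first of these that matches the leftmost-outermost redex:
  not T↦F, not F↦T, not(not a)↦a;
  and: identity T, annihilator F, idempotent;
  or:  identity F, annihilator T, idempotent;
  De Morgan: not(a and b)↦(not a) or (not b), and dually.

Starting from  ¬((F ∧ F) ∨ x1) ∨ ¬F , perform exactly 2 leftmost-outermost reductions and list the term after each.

Answer: after 2 steps: ((¬F ∨ ¬F) ∧ ¬x1) ∨ ¬F

Reduction:
  start: ¬((F ∧ F) ∨ x1) ∨ ¬F
  step 1: (¬(F ∧ F) ∧ ¬x1) ∨ ¬F
  step 2: ((¬F ∨ ¬F) ∧ ¬x1) ∨ ¬F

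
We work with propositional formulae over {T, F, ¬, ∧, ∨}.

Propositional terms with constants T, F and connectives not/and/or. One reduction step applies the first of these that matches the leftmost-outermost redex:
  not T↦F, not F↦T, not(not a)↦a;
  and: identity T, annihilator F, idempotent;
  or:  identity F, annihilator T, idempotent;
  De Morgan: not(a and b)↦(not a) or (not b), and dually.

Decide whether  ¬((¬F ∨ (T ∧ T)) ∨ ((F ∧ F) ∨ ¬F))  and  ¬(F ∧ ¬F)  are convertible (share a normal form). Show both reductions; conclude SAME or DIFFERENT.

Answer: DIFFERENT — A ⇓ F, B ⇓ T

Derivation:
Term A:
  start: ¬((¬F ∨ (T ∧ T)) ∨ ((F ∧ F) ∨ ¬F))
  step 1: ¬(¬F ∨ (T ∧ T)) ∧ ¬((F ∧ F) ∨ ¬F)
  step 2: (¬¬F ∧ ¬(T ∧ T)) ∧ ¬((F ∧ F) ∨ ¬F)
  step 3: (F ∧ ¬(T ∧ T)) ∧ ¬((F ∧ F) ∨ ¬F)
  step 4: F ∧ ¬((F ∧ F) ∨ ¬F)
  step 5: F

Term B:
  start: ¬(F ∧ ¬F)
  step 1: ¬F ∨ ¬¬F
  step 2: T ∨ ¬¬F
  step 3: T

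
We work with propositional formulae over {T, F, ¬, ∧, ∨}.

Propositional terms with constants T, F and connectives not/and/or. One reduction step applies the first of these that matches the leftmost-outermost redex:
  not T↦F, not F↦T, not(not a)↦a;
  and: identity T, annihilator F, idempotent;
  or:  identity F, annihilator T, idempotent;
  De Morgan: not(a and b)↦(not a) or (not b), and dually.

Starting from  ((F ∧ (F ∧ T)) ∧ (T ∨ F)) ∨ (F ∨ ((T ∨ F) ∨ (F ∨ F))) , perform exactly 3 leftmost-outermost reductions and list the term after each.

Answer: after 3 steps: F ∨ ((T ∨ F) ∨ (F ∨ F))

Derivation:
  start: ((F ∧ (F ∧ T)) ∧ (T ∨ F)) ∨ (F ∨ ((T ∨ F) ∨ (F ∨ F)))
  step 1: (F ∧ (T ∨ F)) ∨ (F ∨ ((T ∨ F) ∨ (F ∨ F)))
  step 2: F ∨ (F ∨ ((T ∨ F) ∨ (F ∨ F)))
  step 3: F ∨ ((T ∨ F) ∨ (F ∨ F))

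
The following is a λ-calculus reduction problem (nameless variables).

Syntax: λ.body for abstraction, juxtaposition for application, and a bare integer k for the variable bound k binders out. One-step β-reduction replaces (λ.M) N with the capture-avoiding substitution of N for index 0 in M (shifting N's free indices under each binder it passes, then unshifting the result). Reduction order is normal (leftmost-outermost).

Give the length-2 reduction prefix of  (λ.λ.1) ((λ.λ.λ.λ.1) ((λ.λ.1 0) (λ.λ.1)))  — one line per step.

Answer: after 2 steps: λ.λ.λ.λ.1

Reduction:
  start: (λ.λ.1) ((λ.λ.λ.λ.1) ((λ.λ.1 0) (λ.λ.1)))
  step 1: λ.(λ.λ.λ.λ.1) ((λ.λ.1 0) (λ.λ.1))
  step 2: λ.λ.λ.λ.1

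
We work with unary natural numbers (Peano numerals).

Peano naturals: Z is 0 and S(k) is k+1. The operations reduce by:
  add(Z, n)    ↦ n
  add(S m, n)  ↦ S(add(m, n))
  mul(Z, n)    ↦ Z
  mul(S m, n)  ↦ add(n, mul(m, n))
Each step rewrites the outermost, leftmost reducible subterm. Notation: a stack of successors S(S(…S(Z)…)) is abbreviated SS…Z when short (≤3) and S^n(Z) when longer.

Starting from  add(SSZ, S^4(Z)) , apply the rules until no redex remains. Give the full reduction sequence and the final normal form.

Answer: normal form = S^6(Z)  (in 3 steps)

Working:
  start: add(SSZ, S^4(Z))
  [1] S(add(SZ, S^4(Z)))
  [2] S(S(add(Z, S^4(Z))))
  [3] S^6(Z)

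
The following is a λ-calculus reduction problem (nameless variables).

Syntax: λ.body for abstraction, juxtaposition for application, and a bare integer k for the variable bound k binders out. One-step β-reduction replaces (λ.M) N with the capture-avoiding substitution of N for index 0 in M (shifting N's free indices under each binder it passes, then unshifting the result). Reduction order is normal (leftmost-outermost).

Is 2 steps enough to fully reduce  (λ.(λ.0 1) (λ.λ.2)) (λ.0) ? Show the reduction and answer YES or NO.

  start: (λ.(λ.0 1) (λ.λ.2)) (λ.0)
  step 1: (λ.0 (λ.0)) (λ.λ.λ.0)
  step 2: (λ.λ.λ.0) (λ.0)

Answer: NO — after 2 steps the term is (λ.λ.λ.0) (λ.0), not yet normal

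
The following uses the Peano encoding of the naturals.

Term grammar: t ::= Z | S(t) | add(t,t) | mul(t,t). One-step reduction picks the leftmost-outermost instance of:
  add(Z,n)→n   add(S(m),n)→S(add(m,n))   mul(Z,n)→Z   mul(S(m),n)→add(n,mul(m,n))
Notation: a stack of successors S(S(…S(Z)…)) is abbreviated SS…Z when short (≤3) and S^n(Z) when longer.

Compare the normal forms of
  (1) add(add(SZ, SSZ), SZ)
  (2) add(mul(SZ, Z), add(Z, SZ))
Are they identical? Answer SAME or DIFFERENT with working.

Answer: DIFFERENT — A ⇓ S^4(Z), B ⇓ SZ

Derivation:
Term A:
  start: add(add(SZ, SSZ), SZ)
  [1] add(S(add(Z, SSZ)), SZ)
  [2] S(add(add(Z, SSZ), SZ))
  [3] S(add(SSZ, SZ))
  [4] S(S(add(SZ, SZ)))
  [5] S(S(S(add(Z, SZ))))
  [6] S^4(Z)

Term B:
  start: add(mul(SZ, Z), add(Z, SZ))
  [1] add(add(Z, mul(Z, Z)), add(Z, SZ))
  [2] add(mul(Z, Z), add(Z, SZ))
  [3] add(Z, add(Z, SZ))
  [4] add(Z, SZ)
  [5] SZ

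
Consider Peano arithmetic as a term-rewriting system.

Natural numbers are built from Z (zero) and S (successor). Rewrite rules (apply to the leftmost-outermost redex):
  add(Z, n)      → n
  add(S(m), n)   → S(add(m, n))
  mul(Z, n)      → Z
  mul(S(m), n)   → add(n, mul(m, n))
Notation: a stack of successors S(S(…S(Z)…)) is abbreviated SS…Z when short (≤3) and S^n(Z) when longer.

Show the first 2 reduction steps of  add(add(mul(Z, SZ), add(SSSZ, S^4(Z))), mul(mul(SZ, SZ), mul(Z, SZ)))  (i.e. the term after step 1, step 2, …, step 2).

Answer: after 2 steps: add(add(SSSZ, S^4(Z)), mul(mul(SZ, SZ), mul(Z, SZ)))

Reduction:
  start: add(add(mul(Z, SZ), add(SSSZ, S^4(Z))), mul(mul(SZ, SZ), mul(Z, SZ)))
  [1] add(add(Z, add(SSSZ, S^4(Z))), mul(mul(SZ, SZ), mul(Z, SZ)))
  [2] add(add(SSSZ, S^4(Z)), mul(mul(SZ, SZ), mul(Z, SZ)))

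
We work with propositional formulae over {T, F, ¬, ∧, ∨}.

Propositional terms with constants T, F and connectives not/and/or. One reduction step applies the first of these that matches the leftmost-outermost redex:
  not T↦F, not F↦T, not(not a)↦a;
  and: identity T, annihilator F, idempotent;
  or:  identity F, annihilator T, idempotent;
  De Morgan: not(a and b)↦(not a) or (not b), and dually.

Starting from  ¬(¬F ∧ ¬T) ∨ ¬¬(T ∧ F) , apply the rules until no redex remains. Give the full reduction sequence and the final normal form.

  start: ¬(¬F ∧ ¬T) ∨ ¬¬(T ∧ F)
  step 1: (¬¬F ∨ ¬¬T) ∨ ¬¬(T ∧ F)
  step 2: (F ∨ ¬¬T) ∨ ¬¬(T ∧ F)
  step 3: ¬¬T ∨ ¬¬(T ∧ F)
  step 4: T ∨ ¬¬(T ∧ F)
  step 5: T

Answer: normal form = T  (in 5 steps)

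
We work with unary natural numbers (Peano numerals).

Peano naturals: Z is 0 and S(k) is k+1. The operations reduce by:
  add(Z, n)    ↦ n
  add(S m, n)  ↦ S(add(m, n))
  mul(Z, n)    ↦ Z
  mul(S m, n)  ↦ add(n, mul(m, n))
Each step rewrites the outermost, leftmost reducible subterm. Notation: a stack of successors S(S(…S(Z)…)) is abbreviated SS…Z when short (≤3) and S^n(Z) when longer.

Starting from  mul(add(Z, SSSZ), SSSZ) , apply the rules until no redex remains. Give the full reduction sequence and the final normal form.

  start: mul(add(Z, SSSZ), SSSZ)
  step 1: mul(SSSZ, SSSZ)
  step 2: add(SSSZ, mul(SSZ, SSSZ))
  step 3: S(add(SSZ, mul(SSZ, SSSZ)))
  step 4: S(S(add(SZ, mul(SSZ, SSSZ))))
  step 5: S(S(S(add(Z, mul(SSZ, SSSZ)))))
  step 6: S(S(S(mul(SSZ, SSSZ))))
  step 7: S(S(S(add(SSSZ, mul(SZ, SSSZ)))))
  step 8: S(S(S(S(add(SSZ, mul(SZ, SSSZ))))))
  step 9: S(S(S(S(S(add(SZ, mul(SZ, SSSZ)))))))
  step 10: S(S(S(S(S(S(add(Z, mul(SZ, SSSZ))))))))
  step 11: S(S(S(S(S(S(mul(SZ, SSSZ)))))))
  step 12: S(S(S(S(S(S(add(SSSZ, mul(Z, SSSZ))))))))
  step 13: S(S(S(S(S(S(S(add(SSZ, mul(Z, SSSZ)))))))))
  step 14: S(S(S(S(S(S(S(S(add(SZ, mul(Z, SSSZ))))))))))
  step 15: S(S(S(S(S(S(S(S(S(add(Z, mul(Z, SSSZ)))))))))))
  step 16: S(S(S(S(S(S(S(S(S(mul(Z, SSSZ))))))))))
  step 17: S^9(Z)

Answer: normal form = S^9(Z)  (in 17 steps)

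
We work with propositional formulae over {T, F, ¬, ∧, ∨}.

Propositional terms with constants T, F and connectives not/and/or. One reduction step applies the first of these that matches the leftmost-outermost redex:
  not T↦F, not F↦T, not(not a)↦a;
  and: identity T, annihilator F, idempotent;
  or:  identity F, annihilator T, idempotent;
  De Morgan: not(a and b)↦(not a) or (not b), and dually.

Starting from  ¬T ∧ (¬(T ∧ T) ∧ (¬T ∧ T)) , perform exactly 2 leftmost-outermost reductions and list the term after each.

Answer: after 2 steps: F

Reduction:
  start: ¬T ∧ (¬(T ∧ T) ∧ (¬T ∧ T))
  step 1: F ∧ (¬(T ∧ T) ∧ (¬T ∧ T))
  step 2: F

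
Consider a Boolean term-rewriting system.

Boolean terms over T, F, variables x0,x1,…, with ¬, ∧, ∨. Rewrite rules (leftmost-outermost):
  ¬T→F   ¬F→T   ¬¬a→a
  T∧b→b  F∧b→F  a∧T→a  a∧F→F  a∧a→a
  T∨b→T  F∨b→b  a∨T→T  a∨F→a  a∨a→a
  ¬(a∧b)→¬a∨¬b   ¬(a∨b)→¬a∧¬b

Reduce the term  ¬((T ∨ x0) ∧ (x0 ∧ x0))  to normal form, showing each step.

  start: ¬((T ∨ x0) ∧ (x0 ∧ x0))
  [1] ¬(T ∨ x0) ∨ ¬(x0 ∧ x0)
  [2] (¬T ∧ ¬x0) ∨ ¬(x0 ∧ x0)
  [3] (F ∧ ¬x0) ∨ ¬(x0 ∧ x0)
  [4] F ∨ ¬(x0 ∧ x0)
  [5] ¬(x0 ∧ x0)
  [6] ¬x0 ∨ ¬x0
  [7] ¬x0

Answer: normal form = ¬x0  (in 7 steps)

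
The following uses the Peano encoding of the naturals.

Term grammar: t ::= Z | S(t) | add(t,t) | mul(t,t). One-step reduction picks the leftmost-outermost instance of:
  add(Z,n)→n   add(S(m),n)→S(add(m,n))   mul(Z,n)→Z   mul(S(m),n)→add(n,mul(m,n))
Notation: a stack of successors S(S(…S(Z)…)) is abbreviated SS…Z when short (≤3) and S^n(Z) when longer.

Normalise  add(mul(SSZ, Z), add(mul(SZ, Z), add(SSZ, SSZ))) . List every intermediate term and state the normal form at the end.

Answer: normal form = S^4(Z)  (in 13 steps)

Working:
  start: add(mul(SSZ, Z), add(mul(SZ, Z), add(SSZ, SSZ)))
  step 1: add(add(Z, mul(SZ, Z)), add(mul(SZ, Z), add(SSZ, SSZ)))
  step 2: add(mul(SZ, Z), add(mul(SZ, Z), add(SSZ, SSZ)))
  step 3: add(add(Z, mul(Z, Z)), add(mul(SZ, Z), add(SSZ, SSZ)))
  step 4: add(mul(Z, Z), add(mul(SZ, Z), add(SSZ, SSZ)))
  step 5: add(Z, add(mul(SZ, Z), add(SSZ, SSZ)))
  step 6: add(mul(SZ, Z), add(SSZ, SSZ))
  step 7: add(add(Z, mul(Z, Z)), add(SSZ, SSZ))
  step 8: add(mul(Z, Z), add(SSZ, SSZ))
  step 9: add(Z, add(SSZ, SSZ))
  step 10: add(SSZ, SSZ)
  step 11: S(add(SZ, SSZ))
  step 12: S(S(add(Z, SSZ)))
  step 13: S^4(Z)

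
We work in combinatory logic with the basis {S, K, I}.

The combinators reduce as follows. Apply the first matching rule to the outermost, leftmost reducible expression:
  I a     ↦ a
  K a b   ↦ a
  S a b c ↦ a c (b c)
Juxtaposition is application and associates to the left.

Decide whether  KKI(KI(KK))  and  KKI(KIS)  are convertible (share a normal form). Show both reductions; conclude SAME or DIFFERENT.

Answer: SAME — A ⇓ KI, B ⇓ KI

Working:
Term A:
  start: KKI(KI(KK))
  [1] K(KI(KK))
  [2] KI

Term B:
  start: KKI(KIS)
  [1] K(KIS)
  [2] KI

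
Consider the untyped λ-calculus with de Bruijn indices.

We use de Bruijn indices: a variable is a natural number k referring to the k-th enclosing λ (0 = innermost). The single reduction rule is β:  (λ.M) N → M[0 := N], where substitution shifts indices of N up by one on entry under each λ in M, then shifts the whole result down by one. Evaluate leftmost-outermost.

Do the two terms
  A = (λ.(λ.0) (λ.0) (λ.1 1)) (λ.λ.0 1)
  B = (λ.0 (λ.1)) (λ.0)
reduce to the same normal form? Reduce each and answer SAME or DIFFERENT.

Answer: DIFFERENT — A ⇓ λ.λ.0 (λ.λ.0 1), B ⇓ λ.λ.0

Derivation:
Term A:
  start: (λ.(λ.0) (λ.0) (λ.1 1)) (λ.λ.0 1)
  step 1: (λ.0) (λ.0) (λ.(λ.λ.0 1) (λ.λ.0 1))
  step 2: (λ.0) (λ.(λ.λ.0 1) (λ.λ.0 1))
  step 3: λ.(λ.λ.0 1) (λ.λ.0 1)
  step 4: λ.λ.0 (λ.λ.0 1)

Term B:
  start: (λ.0 (λ.1)) (λ.0)
  step 1: (λ.0) (λ.λ.0)
  step 2: λ.λ.0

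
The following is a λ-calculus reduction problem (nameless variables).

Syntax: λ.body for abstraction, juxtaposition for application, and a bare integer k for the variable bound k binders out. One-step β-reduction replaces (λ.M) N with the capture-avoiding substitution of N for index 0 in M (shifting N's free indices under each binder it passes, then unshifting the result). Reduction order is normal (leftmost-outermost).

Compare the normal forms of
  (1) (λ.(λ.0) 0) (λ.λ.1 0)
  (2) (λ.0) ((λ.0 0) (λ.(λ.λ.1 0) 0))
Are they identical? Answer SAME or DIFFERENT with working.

Answer: SAME — A ⇓ λ.λ.1 0, B ⇓ λ.λ.1 0

Reduction:
Term A:
  start: (λ.(λ.0) 0) (λ.λ.1 0)
  step 1: (λ.0) (λ.λ.1 0)
  step 2: λ.λ.1 0

Term B:
  start: (λ.0) ((λ.0 0) (λ.(λ.λ.1 0) 0))
  step 1: (λ.0 0) (λ.(λ.λ.1 0) 0)
  step 2: (λ.(λ.λ.1 0) 0) (λ.(λ.λ.1 0) 0)
  step 3: (λ.λ.1 0) (λ.(λ.λ.1 0) 0)
  step 4: λ.(λ.(λ.λ.1 0) 0) 0
  step 5: λ.(λ.λ.1 0) 0
  step 6: λ.λ.1 0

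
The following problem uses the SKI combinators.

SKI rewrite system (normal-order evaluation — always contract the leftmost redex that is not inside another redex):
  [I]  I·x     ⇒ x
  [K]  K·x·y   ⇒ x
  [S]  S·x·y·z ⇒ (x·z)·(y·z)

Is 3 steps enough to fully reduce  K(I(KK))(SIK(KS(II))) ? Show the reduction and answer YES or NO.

Answer: YES — reaches normal form KK in 2 ≤ 3 steps

Reduction:
  start: K(I(KK))(SIK(KS(II)))
  step 1: I(KK)
  step 2: KK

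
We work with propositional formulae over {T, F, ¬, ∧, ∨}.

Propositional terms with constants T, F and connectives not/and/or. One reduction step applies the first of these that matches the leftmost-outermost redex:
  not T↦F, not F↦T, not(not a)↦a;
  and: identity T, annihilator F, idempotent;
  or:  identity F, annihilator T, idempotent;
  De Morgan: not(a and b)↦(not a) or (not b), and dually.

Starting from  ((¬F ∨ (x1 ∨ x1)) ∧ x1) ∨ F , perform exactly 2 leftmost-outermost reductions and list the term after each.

Answer: after 2 steps: (T ∨ (x1 ∨ x1)) ∧ x1

Reduction:
  start: ((¬F ∨ (x1 ∨ x1)) ∧ x1) ∨ F
  step 1: (¬F ∨ (x1 ∨ x1)) ∧ x1
  step 2: (T ∨ (x1 ∨ x1)) ∧ x1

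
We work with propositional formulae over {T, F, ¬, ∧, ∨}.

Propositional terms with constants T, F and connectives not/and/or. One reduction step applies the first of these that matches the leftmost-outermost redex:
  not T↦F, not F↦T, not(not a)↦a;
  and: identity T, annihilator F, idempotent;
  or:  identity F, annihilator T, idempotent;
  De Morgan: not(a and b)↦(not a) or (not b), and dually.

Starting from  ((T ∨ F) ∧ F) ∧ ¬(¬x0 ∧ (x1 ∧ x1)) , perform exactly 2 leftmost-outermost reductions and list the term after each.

  start: ((T ∨ F) ∧ F) ∧ ¬(¬x0 ∧ (x1 ∧ x1))
  step 1: F ∧ ¬(¬x0 ∧ (x1 ∧ x1))
  step 2: F

Answer: after 2 steps: F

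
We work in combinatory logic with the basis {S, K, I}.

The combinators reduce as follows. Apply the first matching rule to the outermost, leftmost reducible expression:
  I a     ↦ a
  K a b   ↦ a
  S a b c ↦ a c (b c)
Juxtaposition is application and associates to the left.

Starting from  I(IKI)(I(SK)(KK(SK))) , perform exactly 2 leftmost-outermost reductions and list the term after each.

  start: I(IKI)(I(SK)(KK(SK)))
  step 1: IKI(I(SK)(KK(SK)))
  step 2: KI(I(SK)(KK(SK)))

Answer: after 2 steps: KI(I(SK)(KK(SK)))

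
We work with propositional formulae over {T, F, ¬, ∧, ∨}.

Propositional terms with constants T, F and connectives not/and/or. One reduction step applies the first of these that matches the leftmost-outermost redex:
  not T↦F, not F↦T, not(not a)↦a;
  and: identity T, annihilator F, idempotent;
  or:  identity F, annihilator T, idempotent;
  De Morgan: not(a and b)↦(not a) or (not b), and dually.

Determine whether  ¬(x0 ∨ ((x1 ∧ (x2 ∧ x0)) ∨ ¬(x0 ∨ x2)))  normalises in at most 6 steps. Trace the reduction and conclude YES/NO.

Answer: YES — reaches normal form ¬x0 ∧ ((¬x1 ∨ (¬x2 ∨ ¬x0)) ∧ (x0 ∨ x2)) in 5 ≤ 6 steps

Working:
  start: ¬(x0 ∨ ((x1 ∧ (x2 ∧ x0)) ∨ ¬(x0 ∨ x2)))
  →1  ¬x0 ∧ ¬((x1 ∧ (x2 ∧ x0)) ∨ ¬(x0 ∨ x2))
  →2  ¬x0 ∧ (¬(x1 ∧ (x2 ∧ x0)) ∧ ¬¬(x0 ∨ x2))
  →3  ¬x0 ∧ ((¬x1 ∨ ¬(x2 ∧ x0)) ∧ ¬¬(x0 ∨ x2))
  →4  ¬x0 ∧ ((¬x1 ∨ (¬x2 ∨ ¬x0)) ∧ ¬¬(x0 ∨ x2))
  →5  ¬x0 ∧ ((¬x1 ∨ (¬x2 ∨ ¬x0)) ∧ (x0 ∨ x2))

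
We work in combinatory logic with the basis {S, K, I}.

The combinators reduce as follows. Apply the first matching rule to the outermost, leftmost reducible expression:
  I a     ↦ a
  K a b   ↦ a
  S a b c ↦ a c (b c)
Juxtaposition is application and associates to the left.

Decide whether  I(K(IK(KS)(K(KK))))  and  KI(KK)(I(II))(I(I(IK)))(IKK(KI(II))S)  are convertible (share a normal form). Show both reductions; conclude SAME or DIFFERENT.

Term A:
  start: I(K(IK(KS)(K(KK))))
  →1  K(IK(KS)(K(KK)))
  →2  K(K(KS)(K(KK)))
  →3  K(KS)

Term B:
  start: KI(KK)(I(II))(I(I(IK)))(IKK(KI(II))S)
  →1  I(I(II))(I(I(IK)))(IKK(KI(II))S)
  →2  I(II)(I(I(IK)))(IKK(KI(II))S)
  →3  II(I(I(IK)))(IKK(KI(II))S)
  →4  I(I(I(IK)))(IKK(KI(II))S)
  →5  I(I(IK))(IKK(KI(II))S)
  →6  I(IK)(IKK(KI(II))S)
  →7  IK(IKK(KI(II))S)
  →8  K(IKK(KI(II))S)
  →9  K(KK(KI(II))S)
  →10  K(KS)

Answer: SAME — A ⇓ K(KS), B ⇓ K(KS)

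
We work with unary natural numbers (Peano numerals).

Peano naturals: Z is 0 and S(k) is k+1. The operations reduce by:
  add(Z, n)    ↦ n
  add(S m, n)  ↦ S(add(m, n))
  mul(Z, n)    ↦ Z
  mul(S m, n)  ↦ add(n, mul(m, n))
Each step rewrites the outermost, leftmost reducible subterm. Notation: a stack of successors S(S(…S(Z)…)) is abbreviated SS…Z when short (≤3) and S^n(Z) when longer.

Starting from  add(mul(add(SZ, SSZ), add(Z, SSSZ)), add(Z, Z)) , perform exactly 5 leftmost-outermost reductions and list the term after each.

Answer: after 5 steps: S(add(add(SSZ, mul(add(Z, SSZ), add(Z, SSSZ))), add(Z, Z)))

Working:
  start: add(mul(add(SZ, SSZ), add(Z, SSSZ)), add(Z, Z))
  →1  add(mul(S(add(Z, SSZ)), add(Z, SSSZ)), add(Z, Z))
  →2  add(add(add(Z, SSSZ), mul(add(Z, SSZ), add(Z, SSSZ))), add(Z, Z))
  →3  add(add(SSSZ, mul(add(Z, SSZ), add(Z, SSSZ))), add(Z, Z))
  →4  add(S(add(SSZ, mul(add(Z, SSZ), add(Z, SSSZ)))), add(Z, Z))
  →5  S(add(add(SSZ, mul(add(Z, SSZ), add(Z, SSSZ))), add(Z, Z)))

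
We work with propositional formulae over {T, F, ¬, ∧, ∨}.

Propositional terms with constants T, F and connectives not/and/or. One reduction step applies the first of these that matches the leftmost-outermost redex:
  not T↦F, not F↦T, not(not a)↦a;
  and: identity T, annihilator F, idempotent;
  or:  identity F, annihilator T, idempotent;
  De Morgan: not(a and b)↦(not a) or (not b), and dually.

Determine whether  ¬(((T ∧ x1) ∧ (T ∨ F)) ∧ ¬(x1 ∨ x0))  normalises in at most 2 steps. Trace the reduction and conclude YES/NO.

Answer: NO — after 2 steps the term is (¬(T ∧ x1) ∨ ¬(T ∨ F)) ∨ ¬¬(x1 ∨ x0), not yet normal

Working:
  start: ¬(((T ∧ x1) ∧ (T ∨ F)) ∧ ¬(x1 ∨ x0))
  [1] ¬((T ∧ x1) ∧ (T ∨ F)) ∨ ¬¬(x1 ∨ x0)
  [2] (¬(T ∧ x1) ∨ ¬(T ∨ F)) ∨ ¬¬(x1 ∨ x0)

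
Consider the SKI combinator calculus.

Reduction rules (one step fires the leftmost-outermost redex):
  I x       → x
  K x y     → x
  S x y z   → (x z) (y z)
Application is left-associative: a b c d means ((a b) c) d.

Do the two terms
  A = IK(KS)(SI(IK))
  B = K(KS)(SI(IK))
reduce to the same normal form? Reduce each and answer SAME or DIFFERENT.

Term A:
  start: IK(KS)(SI(IK))
  [1] K(KS)(SI(IK))
  [2] KS

Term B:
  start: K(KS)(SI(IK))
  [1] KS

Answer: SAME — A ⇓ KS, B ⇓ KS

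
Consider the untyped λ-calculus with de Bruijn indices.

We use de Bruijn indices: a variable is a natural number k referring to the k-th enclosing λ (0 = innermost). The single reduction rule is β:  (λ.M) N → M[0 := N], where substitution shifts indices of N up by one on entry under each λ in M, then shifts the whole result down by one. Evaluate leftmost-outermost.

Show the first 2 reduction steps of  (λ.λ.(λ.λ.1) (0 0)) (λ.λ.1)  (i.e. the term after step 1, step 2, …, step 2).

  start: (λ.λ.(λ.λ.1) (0 0)) (λ.λ.1)
  [1] λ.(λ.λ.1) (0 0)
  [2] λ.λ.1 1

Answer: after 2 steps: λ.λ.1 1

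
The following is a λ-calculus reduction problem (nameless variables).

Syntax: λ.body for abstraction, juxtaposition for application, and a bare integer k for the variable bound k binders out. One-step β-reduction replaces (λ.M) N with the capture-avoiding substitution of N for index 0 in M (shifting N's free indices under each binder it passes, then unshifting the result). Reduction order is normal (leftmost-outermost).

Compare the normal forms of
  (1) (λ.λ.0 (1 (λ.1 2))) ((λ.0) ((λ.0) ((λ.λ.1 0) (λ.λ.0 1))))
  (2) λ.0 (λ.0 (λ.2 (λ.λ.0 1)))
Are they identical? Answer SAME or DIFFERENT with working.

Answer: SAME — A ⇓ λ.0 (λ.0 (λ.2 (λ.λ.0 1))), B ⇓ λ.0 (λ.0 (λ.2 (λ.λ.0 1)))

Reduction:
Term A:
  start: (λ.λ.0 (1 (λ.1 2))) ((λ.0) ((λ.0) ((λ.λ.1 0) (λ.λ.0 1))))
  step 1: λ.0 ((λ.0) ((λ.0) ((λ.λ.1 0) (λ.λ.0 1))) (λ.1 ((λ.0) ((λ.0) ((λ.λ.1 0) (λ.λ.0 1))))))
  step 2: λ.0 ((λ.0) ((λ.λ.1 0) (λ.λ.0 1)) (λ.1 ((λ.0) ((λ.0) ((λ.λ.1 0) (λ.λ.0 1))))))
  step 3: λ.0 ((λ.λ.1 0) (λ.λ.0 1) (λ.1 ((λ.0) ((λ.0) ((λ.λ.1 0) (λ.λ.0 1))))))
  step 4: λ.0 ((λ.(λ.λ.0 1) 0) (λ.1 ((λ.0) ((λ.0) ((λ.λ.1 0) (λ.λ.0 1))))))
  step 5: λ.0 ((λ.λ.0 1) (λ.1 ((λ.0) ((λ.0) ((λ.λ.1 0) (λ.λ.0 1))))))
  step 6: λ.0 (λ.0 (λ.2 ((λ.0) ((λ.0) ((λ.λ.1 0) (λ.λ.0 1))))))
  step 7: λ.0 (λ.0 (λ.2 ((λ.0) ((λ.λ.1 0) (λ.λ.0 1)))))
  step 8: λ.0 (λ.0 (λ.2 ((λ.λ.1 0) (λ.λ.0 1))))
  step 9: λ.0 (λ.0 (λ.2 (λ.(λ.λ.0 1) 0)))
  step 10: λ.0 (λ.0 (λ.2 (λ.λ.0 1)))

Term B:
  start: λ.0 (λ.0 (λ.2 (λ.λ.0 1)))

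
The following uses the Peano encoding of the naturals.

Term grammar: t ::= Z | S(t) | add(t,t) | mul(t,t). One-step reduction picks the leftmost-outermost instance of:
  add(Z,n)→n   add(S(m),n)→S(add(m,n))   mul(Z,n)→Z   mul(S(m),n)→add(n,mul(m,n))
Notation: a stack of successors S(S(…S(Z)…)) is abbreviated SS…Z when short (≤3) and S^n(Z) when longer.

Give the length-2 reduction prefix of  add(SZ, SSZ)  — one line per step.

  start: add(SZ, SSZ)
  step 1: S(add(Z, SSZ))
  step 2: SSSZ

Answer: after 2 steps: SSSZ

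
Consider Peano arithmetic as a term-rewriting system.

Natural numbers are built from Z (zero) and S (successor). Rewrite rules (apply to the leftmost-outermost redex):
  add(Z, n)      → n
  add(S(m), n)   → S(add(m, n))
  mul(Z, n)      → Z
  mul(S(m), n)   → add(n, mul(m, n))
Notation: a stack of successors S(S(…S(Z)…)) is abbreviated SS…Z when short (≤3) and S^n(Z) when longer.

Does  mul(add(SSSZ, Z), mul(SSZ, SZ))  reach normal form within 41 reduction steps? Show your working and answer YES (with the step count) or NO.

Answer: YES — reaches normal form S^6(Z) in 38 ≤ 41 steps

Derivation:
  start: mul(add(SSSZ, Z), mul(SSZ, SZ))
  →1  mul(S(add(SSZ, Z)), mul(SSZ, SZ))
  →2  add(mul(SSZ, SZ), mul(add(SSZ, Z), mul(SSZ, SZ)))
  →3  add(add(SZ, mul(SZ, SZ)), mul(add(SSZ, Z), mul(SSZ, SZ)))
  →4  add(S(add(Z, mul(SZ, SZ))), mul(add(SSZ, Z), mul(SSZ, SZ)))
  →5  S(add(add(Z, mul(SZ, SZ)), mul(add(SSZ, Z), mul(SSZ, SZ))))
  →6  S(add(mul(SZ, SZ), mul(add(SSZ, Z), mul(SSZ, SZ))))
  →7  S(add(add(SZ, mul(Z, SZ)), mul(add(SSZ, Z), mul(SSZ, SZ))))
  →8  S(add(S(add(Z, mul(Z, SZ))), mul(add(SSZ, Z), mul(SSZ, SZ))))
  →9  S(S(add(add(Z, mul(Z, SZ)), mul(add(SSZ, Z), mul(SSZ, SZ)))))
  →10  S(S(add(mul(Z, SZ), mul(add(SSZ, Z), mul(SSZ, SZ)))))
  →11  S(S(add(Z, mul(add(SSZ, Z), mul(SSZ, SZ)))))
  →12  S(S(mul(add(SSZ, Z), mul(SSZ, SZ))))
  →13  S(S(mul(S(add(SZ, Z)), mul(SSZ, SZ))))
  →14  S(S(add(mul(SSZ, SZ), mul(add(SZ, Z), mul(SSZ, SZ)))))
  →15  S(S(add(add(SZ, mul(SZ, SZ)), mul(add(SZ, Z), mul(SSZ, SZ)))))
  →16  S(S(add(S(add(Z, mul(SZ, SZ))), mul(add(SZ, Z), mul(SSZ, SZ)))))
  →17  S(S(S(add(add(Z, mul(SZ, SZ)), mul(add(SZ, Z), mul(SSZ, SZ))))))
  →18  S(S(S(add(mul(SZ, SZ), mul(add(SZ, Z), mul(SSZ, SZ))))))
  →19  S(S(S(add(add(SZ, mul(Z, SZ)), mul(add(SZ, Z), mul(SSZ, SZ))))))
  →20  S(S(S(add(S(add(Z, mul(Z, SZ))), mul(add(SZ, Z), mul(SSZ, SZ))))))
  →21  S(S(S(S(add(add(Z, mul(Z, SZ)), mul(add(SZ, Z), mul(SSZ, SZ)))))))
  →22  S(S(S(S(add(mul(Z, SZ), mul(add(SZ, Z), mul(SSZ, SZ)))))))
  →23  S(S(S(S(add(Z, mul(add(SZ, Z), mul(SSZ, SZ)))))))
  →24  S(S(S(S(mul(add(SZ, Z), mul(SSZ, SZ))))))
  →25  S(S(S(S(mul(S(add(Z, Z)), mul(SSZ, SZ))))))
  →26  S(S(S(S(add(mul(SSZ, SZ), mul(add(Z, Z), mul(SSZ, SZ)))))))
  →27  S(S(S(S(add(add(SZ, mul(SZ, SZ)), mul(add(Z, Z), mul(SSZ, SZ)))))))
  →28  S(S(S(S(add(S(add(Z, mul(SZ, SZ))), mul(add(Z, Z), mul(SSZ, SZ)))))))
  →29  S(S(S(S(S(add(add(Z, mul(SZ, SZ)), mul(add(Z, Z), mul(SSZ, SZ))))))))
  →30  S(S(S(S(S(add(mul(SZ, SZ), mul(add(Z, Z), mul(SSZ, SZ))))))))
  →31  S(S(S(S(S(add(add(SZ, mul(Z, SZ)), mul(add(Z, Z), mul(SSZ, SZ))))))))
  →32  S(S(S(S(S(add(S(add(Z, mul(Z, SZ))), mul(add(Z, Z), mul(SSZ, SZ))))))))
  →33  S(S(S(S(S(S(add(add(Z, mul(Z, SZ)), mul(add(Z, Z), mul(SSZ, SZ)))))))))
  →34  S(S(S(S(S(S(add(mul(Z, SZ), mul(add(Z, Z), mul(SSZ, SZ)))))))))
  →35  S(S(S(S(S(S(add(Z, mul(add(Z, Z), mul(SSZ, SZ)))))))))
  →36  S(S(S(S(S(S(mul(add(Z, Z), mul(SSZ, SZ))))))))
  →37  S(S(S(S(S(S(mul(Z, mul(SSZ, SZ))))))))
  →38  S^6(Z)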